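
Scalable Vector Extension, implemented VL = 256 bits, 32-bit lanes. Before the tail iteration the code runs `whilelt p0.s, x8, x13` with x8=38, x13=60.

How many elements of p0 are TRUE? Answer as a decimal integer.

register lanes = 256/32 = 8
p0[j] = (38+j < 60); true for j=0..7 → 8 lanes set

vl = 8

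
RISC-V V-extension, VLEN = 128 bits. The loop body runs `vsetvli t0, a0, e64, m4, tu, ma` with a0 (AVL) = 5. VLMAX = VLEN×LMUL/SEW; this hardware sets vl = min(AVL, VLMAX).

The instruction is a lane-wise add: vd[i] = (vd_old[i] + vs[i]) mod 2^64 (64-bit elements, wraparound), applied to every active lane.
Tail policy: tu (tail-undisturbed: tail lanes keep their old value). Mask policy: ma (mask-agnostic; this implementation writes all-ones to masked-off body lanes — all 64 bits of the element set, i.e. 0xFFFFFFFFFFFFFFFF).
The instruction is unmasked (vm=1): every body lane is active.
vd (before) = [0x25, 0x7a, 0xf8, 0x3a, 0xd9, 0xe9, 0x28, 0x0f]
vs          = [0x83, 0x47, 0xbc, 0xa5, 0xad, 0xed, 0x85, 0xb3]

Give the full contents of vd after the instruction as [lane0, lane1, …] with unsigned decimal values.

vd = [168, 193, 436, 223, 390, 233, 40, 15]

lanes per group: 128·4/64 = 8
AVL=5 ≤ VLMAX=8, so vl = 5
lane  0: add(0x25,0x83) ⇒ 0xa8
lane  1: add(0x7a,0x47) ⇒ 0xc1
lane  2: add(0xf8,0xbc) ⇒ 0x1b4
lane  3: add(0x3a,0xa5) ⇒ 0xdf
lane  4: add(0xd9,0xad) ⇒ 0x186
lane  5: tail/keep ⇒ 0xe9
lane  6: tail/keep ⇒ 0x28
lane  7: tail/keep ⇒ 0x0f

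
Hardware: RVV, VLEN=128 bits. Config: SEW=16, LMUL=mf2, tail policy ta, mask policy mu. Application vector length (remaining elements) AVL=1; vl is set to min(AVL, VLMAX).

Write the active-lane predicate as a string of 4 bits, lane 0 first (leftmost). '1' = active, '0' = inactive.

VLMAX = (128 × 1/2) / 16 = 4 lanes
vl = min(AVL, VLMAX) = min(1, 4) = 1
bits (lane 0 leftmost): 1000

predicate = 1000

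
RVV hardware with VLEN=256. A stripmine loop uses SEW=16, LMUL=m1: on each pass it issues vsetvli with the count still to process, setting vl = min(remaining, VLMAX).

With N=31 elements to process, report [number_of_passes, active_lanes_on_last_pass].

[iterations, last_vl] = [2, 15]

lanes per group: 256·1/16 = 16
N=31: ⌈31/16⌉ = 2 iters; last vl = 31 − 1×16 = 15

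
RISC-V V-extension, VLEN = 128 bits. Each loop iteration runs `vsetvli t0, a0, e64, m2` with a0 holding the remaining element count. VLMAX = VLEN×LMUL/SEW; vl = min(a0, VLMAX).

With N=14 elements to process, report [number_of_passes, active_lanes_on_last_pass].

VLMAX = VLEN×LMUL/SEW = 128×2/64 = 4
iterations = ceil(14/4) = 4; final-pass vl = 2

[iterations, last_vl] = [4, 2]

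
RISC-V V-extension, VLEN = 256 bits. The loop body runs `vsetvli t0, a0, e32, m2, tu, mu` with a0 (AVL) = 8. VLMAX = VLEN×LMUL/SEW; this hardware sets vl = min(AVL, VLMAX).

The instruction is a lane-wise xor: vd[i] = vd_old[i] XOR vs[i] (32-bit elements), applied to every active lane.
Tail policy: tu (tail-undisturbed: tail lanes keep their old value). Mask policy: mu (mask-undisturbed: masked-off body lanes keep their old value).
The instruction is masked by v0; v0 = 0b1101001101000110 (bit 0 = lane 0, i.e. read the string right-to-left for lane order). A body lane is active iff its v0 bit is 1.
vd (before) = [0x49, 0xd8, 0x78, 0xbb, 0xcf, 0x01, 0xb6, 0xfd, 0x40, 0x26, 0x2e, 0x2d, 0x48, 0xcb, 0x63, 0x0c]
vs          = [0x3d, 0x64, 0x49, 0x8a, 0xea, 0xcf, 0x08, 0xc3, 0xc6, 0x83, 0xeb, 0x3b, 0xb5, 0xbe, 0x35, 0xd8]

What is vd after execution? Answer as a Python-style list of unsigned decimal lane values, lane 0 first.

vd = [73, 188, 49, 187, 207, 1, 190, 253, 64, 38, 46, 45, 72, 203, 99, 12]

VLMAX = VLEN×LMUL/SEW = 256×2/32 = 16
vl ← min(8, 16) = 8
vd[0] mask-off/keep -> 0x49
vd[1] xor(0xd8,0x64) -> 0xbc
vd[2] xor(0x78,0x49) -> 0x31
vd[3] mask-off/keep -> 0xbb
vd[4] mask-off/keep -> 0xcf
vd[5] mask-off/keep -> 0x01
vd[6] xor(0xb6,0x08) -> 0xbe
vd[7] mask-off/keep -> 0xfd
vd[8] tail/keep -> 0x40
vd[9] tail/keep -> 0x26
vd[10] tail/keep -> 0x2e
vd[11] tail/keep -> 0x2d
vd[12] tail/keep -> 0x48
vd[13] tail/keep -> 0xcb
vd[14] tail/keep -> 0x63
vd[15] tail/keep -> 0x0c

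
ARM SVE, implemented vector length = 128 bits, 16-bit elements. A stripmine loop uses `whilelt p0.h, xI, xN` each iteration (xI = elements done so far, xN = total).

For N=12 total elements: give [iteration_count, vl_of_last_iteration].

[iterations, last_vl] = [2, 4]

lane count: 128 div 16 = 8
12 elements at 8/iter → 2 passes, remainder 4 on the last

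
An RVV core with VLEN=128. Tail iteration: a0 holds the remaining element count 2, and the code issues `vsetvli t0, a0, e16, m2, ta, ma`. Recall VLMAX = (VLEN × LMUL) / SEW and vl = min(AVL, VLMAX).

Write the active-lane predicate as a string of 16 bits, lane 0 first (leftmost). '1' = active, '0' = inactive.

VLMAX = VLEN×LMUL/SEW = 128×2/16 = 16
vl ← min(2, 16) = 2
bits (lane 0 leftmost): 1100000000000000

predicate = 1100000000000000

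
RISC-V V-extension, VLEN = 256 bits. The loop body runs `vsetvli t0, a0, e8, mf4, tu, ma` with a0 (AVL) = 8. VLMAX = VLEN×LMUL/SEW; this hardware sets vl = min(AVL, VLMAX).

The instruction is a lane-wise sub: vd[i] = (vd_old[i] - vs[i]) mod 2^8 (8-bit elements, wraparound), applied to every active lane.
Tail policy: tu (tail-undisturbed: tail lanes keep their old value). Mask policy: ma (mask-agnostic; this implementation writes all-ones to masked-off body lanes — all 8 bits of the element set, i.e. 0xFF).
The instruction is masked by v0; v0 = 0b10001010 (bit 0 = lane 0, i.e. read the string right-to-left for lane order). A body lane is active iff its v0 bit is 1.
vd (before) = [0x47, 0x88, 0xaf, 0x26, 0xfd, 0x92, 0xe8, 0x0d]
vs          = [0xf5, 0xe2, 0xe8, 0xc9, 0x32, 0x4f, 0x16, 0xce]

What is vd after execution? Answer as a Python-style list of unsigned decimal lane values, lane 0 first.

VLMAX = (256 × 1/4) / 8 = 8 lanes
vl ← min(8, 8) = 8
  i=0: mask-off/ones → 255
  i=1: sub(0x88,0xe2) → 166
  i=2: mask-off/ones → 255
  i=3: sub(0x26,0xc9) → 93
  i=4: mask-off/ones → 255
  i=5: mask-off/ones → 255
  i=6: mask-off/ones → 255
  i=7: sub(0x0d,0xce) → 63

vd = [255, 166, 255, 93, 255, 255, 255, 63]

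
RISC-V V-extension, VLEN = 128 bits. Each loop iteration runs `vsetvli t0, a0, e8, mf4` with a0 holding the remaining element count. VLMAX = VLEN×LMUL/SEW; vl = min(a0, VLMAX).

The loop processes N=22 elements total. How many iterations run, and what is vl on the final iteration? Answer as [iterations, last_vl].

[iterations, last_vl] = [6, 2]

VLMAX = VLEN×LMUL/SEW = 128×1/4/8 = 4
iterations = ceil(22/4) = 6; final-pass vl = 2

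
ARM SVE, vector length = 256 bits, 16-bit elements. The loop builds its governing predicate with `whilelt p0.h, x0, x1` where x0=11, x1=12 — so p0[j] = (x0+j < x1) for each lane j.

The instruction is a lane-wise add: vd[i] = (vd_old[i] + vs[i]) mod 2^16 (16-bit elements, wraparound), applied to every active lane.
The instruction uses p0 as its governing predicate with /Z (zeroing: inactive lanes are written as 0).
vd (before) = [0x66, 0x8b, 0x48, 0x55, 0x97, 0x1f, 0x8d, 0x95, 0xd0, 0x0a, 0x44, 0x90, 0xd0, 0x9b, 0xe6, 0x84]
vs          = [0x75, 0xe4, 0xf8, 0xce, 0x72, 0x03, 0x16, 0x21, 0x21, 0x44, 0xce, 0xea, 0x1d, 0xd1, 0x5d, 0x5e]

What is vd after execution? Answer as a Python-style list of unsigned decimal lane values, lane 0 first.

register lanes = 256/16 = 16
whilelt: lane j active iff 11+j < 12 → j < 1 → 1 active
lane  0: add(0x66,0x75) ⇒ 0xdb
lane  1: tail/zero ⇒ 0x00
lane  2: tail/zero ⇒ 0x00
lane  3: tail/zero ⇒ 0x00
lane  4: tail/zero ⇒ 0x00
lane  5: tail/zero ⇒ 0x00
lane  6: tail/zero ⇒ 0x00
lane  7: tail/zero ⇒ 0x00
lane  8: tail/zero ⇒ 0x00
lane  9: tail/zero ⇒ 0x00
lane 10: tail/zero ⇒ 0x00
lane 11: tail/zero ⇒ 0x00
lane 12: tail/zero ⇒ 0x00
lane 13: tail/zero ⇒ 0x00
lane 14: tail/zero ⇒ 0x00
lane 15: tail/zero ⇒ 0x00

vd = [219, 0, 0, 0, 0, 0, 0, 0, 0, 0, 0, 0, 0, 0, 0, 0]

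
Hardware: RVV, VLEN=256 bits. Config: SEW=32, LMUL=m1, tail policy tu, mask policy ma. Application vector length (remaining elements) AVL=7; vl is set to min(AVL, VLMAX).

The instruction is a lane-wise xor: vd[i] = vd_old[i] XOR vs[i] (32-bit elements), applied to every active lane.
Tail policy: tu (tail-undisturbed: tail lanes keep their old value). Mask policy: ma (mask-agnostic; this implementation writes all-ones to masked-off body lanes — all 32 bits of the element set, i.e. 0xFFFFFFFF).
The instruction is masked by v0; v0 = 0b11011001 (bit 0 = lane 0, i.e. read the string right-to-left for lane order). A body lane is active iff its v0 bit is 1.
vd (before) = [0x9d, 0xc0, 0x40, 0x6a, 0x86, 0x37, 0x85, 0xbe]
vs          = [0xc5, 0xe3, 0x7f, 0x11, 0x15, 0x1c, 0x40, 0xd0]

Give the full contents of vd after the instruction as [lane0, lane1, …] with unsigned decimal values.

vd = [88, 4294967295, 4294967295, 123, 147, 4294967295, 197, 190]

VLMAX = VLEN×LMUL/SEW = 256×1/32 = 8
vl = min(AVL, VLMAX) = min(7, 8) = 7
[0] xor(0x9d,0xc5) = 0x58
[1] mask-off/ones = 0xffffffff
[2] mask-off/ones = 0xffffffff
[3] xor(0x6a,0x11) = 0x7b
[4] xor(0x86,0x15) = 0x93
[5] mask-off/ones = 0xffffffff
[6] xor(0x85,0x40) = 0xc5
[7] tail/keep = 0xbe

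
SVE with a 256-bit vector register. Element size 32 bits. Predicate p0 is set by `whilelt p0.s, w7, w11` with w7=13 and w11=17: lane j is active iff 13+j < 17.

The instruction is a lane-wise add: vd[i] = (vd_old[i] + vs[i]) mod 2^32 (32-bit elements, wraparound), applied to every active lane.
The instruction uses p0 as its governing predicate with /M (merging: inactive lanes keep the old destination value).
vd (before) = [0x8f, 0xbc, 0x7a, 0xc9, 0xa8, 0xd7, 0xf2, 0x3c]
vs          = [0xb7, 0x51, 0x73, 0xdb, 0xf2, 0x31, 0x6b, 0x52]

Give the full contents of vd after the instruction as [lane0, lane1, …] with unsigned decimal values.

vd = [326, 269, 237, 420, 168, 215, 242, 60]

lane count: 256 div 32 = 8
active while 13+j < 17, i.e. j ∈ [0,4) capped at 8 ⇒ 4
[0] add(0x8f,0xb7) = 0x146
[1] add(0xbc,0x51) = 0x10d
[2] add(0x7a,0x73) = 0xed
[3] add(0xc9,0xdb) = 0x1a4
[4] tail/keep = 0xa8
[5] tail/keep = 0xd7
[6] tail/keep = 0xf2
[7] tail/keep = 0x3c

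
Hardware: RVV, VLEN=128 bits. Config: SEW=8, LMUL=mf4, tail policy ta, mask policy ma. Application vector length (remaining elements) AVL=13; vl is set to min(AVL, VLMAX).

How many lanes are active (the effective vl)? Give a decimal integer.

vl = 4

VLMAX = (128 × 1/4) / 8 = 4 lanes
vl ← min(13, 4) = 4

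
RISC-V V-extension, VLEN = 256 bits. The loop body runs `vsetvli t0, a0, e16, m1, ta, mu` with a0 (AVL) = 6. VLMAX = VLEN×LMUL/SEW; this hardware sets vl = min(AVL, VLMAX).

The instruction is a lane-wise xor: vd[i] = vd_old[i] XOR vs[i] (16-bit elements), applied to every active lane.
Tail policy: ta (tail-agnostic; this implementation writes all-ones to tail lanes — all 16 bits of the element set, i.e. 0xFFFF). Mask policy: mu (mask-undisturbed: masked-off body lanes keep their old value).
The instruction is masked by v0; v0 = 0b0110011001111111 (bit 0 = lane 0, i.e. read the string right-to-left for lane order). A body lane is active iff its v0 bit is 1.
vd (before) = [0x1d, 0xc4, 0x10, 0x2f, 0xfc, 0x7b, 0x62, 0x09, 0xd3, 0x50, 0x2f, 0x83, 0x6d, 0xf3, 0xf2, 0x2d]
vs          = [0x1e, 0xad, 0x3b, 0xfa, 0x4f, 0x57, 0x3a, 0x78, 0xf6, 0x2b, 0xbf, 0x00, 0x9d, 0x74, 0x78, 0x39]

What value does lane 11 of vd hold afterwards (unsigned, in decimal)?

VLMAX = VLEN×LMUL/SEW = 256×1/16 = 16
AVL=6 ≤ VLMAX=16, so vl = 6
lane  0: xor(0x1d,0x1e) ⇒ 0x03
lane  1: xor(0xc4,0xad) ⇒ 0x69
lane  2: xor(0x10,0x3b) ⇒ 0x2b
lane  3: xor(0x2f,0xfa) ⇒ 0xd5
lane  4: xor(0xfc,0x4f) ⇒ 0xb3
lane  5: xor(0x7b,0x57) ⇒ 0x2c
lane  6: tail/ones ⇒ 0xffff
lane  7: tail/ones ⇒ 0xffff
lane  8: tail/ones ⇒ 0xffff
lane  9: tail/ones ⇒ 0xffff
lane 10: tail/ones ⇒ 0xffff
lane 11: tail/ones ⇒ 0xffff
lane 12: tail/ones ⇒ 0xffff
lane 13: tail/ones ⇒ 0xffff
lane 14: tail/ones ⇒ 0xffff
lane 15: tail/ones ⇒ 0xffff

vd[11] = 65535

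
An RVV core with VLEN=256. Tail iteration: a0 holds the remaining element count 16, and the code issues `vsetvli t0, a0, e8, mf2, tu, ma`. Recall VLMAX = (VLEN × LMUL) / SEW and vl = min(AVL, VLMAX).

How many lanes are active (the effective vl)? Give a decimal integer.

vl = 16

lanes per group: 256·1/2/8 = 16
vl ← min(16, 16) = 16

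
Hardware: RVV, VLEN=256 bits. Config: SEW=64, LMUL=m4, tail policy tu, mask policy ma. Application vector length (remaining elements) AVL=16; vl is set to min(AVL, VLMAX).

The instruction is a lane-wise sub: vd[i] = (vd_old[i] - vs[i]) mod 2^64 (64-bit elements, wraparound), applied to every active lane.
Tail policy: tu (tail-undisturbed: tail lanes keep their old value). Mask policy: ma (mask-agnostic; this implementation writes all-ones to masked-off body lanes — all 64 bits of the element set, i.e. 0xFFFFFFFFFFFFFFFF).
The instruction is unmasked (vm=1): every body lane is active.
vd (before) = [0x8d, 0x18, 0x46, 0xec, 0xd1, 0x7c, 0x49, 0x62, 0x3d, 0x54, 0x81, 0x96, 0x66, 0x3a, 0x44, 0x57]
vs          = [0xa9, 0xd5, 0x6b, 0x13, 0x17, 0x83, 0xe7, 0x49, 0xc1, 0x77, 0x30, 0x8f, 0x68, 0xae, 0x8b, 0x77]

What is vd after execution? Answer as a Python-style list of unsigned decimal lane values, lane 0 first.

VLMAX = VLEN×LMUL/SEW = 256×4/64 = 16
vl = min(AVL, VLMAX) = min(16, 16) = 16
vd[0] sub(0x8d,0xa9) -> 0xffffffffffffffe4
vd[1] sub(0x18,0xd5) -> 0xffffffffffffff43
vd[2] sub(0x46,0x6b) -> 0xffffffffffffffdb
vd[3] sub(0xec,0x13) -> 0xd9
vd[4] sub(0xd1,0x17) -> 0xba
vd[5] sub(0x7c,0x83) -> 0xfffffffffffffff9
vd[6] sub(0x49,0xe7) -> 0xffffffffffffff62
vd[7] sub(0x62,0x49) -> 0x19
vd[8] sub(0x3d,0xc1) -> 0xffffffffffffff7c
vd[9] sub(0x54,0x77) -> 0xffffffffffffffdd
vd[10] sub(0x81,0x30) -> 0x51
vd[11] sub(0x96,0x8f) -> 0x07
vd[12] sub(0x66,0x68) -> 0xfffffffffffffffe
vd[13] sub(0x3a,0xae) -> 0xffffffffffffff8c
vd[14] sub(0x44,0x8b) -> 0xffffffffffffffb9
vd[15] sub(0x57,0x77) -> 0xffffffffffffffe0

vd = [18446744073709551588, 18446744073709551427, 18446744073709551579, 217, 186, 18446744073709551609, 18446744073709551458, 25, 18446744073709551484, 18446744073709551581, 81, 7, 18446744073709551614, 18446744073709551500, 18446744073709551545, 18446744073709551584]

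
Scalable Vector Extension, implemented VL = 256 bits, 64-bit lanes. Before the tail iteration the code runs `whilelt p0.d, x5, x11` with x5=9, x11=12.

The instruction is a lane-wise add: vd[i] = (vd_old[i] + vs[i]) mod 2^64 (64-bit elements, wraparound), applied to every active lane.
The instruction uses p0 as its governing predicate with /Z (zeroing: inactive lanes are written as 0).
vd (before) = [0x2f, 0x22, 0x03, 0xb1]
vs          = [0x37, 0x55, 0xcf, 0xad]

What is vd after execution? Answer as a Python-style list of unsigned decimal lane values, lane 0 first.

lane count: 256 div 64 = 4
active while 9+j < 12, i.e. j ∈ [0,3) capped at 4 ⇒ 3
  i=0: add(0x2f,0x37) → 102
  i=1: add(0x22,0x55) → 119
  i=2: add(0x03,0xcf) → 210
  i=3: tail/zero → 0

vd = [102, 119, 210, 0]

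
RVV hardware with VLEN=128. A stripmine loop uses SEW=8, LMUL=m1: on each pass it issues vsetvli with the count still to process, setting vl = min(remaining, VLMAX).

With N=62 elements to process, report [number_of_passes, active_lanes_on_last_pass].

[iterations, last_vl] = [4, 14]

VLMAX = (128 × 1) / 8 = 16 lanes
62 elements at 16/iter → 4 passes, remainder 14 on the last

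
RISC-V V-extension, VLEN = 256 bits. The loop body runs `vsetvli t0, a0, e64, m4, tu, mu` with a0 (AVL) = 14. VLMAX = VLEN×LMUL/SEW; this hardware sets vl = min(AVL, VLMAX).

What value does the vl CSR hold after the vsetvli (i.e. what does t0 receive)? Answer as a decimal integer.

vl = 14

VLMAX = (256 × 4) / 64 = 16 lanes
vl = min(AVL, VLMAX) = min(14, 16) = 14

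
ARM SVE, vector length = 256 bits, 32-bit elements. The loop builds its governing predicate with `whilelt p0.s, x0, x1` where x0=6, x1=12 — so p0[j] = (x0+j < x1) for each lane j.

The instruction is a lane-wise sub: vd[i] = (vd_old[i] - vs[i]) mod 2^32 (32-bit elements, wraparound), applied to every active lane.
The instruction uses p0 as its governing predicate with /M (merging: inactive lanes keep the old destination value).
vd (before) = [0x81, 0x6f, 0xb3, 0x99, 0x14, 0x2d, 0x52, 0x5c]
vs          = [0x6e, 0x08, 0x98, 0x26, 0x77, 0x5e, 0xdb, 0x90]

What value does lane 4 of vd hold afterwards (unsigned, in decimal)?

lane count: 256 div 32 = 8
p0[j] = (6+j < 12); true for j=0..5 → 6 lanes set
lane  0: sub(0x81,0x6e) ⇒ 0x13
lane  1: sub(0x6f,0x08) ⇒ 0x67
lane  2: sub(0xb3,0x98) ⇒ 0x1b
lane  3: sub(0x99,0x26) ⇒ 0x73
lane  4: sub(0x14,0x77) ⇒ 0xffffff9d
lane  5: sub(0x2d,0x5e) ⇒ 0xffffffcf
lane  6: tail/keep ⇒ 0x52
lane  7: tail/keep ⇒ 0x5c

vd[4] = 4294967197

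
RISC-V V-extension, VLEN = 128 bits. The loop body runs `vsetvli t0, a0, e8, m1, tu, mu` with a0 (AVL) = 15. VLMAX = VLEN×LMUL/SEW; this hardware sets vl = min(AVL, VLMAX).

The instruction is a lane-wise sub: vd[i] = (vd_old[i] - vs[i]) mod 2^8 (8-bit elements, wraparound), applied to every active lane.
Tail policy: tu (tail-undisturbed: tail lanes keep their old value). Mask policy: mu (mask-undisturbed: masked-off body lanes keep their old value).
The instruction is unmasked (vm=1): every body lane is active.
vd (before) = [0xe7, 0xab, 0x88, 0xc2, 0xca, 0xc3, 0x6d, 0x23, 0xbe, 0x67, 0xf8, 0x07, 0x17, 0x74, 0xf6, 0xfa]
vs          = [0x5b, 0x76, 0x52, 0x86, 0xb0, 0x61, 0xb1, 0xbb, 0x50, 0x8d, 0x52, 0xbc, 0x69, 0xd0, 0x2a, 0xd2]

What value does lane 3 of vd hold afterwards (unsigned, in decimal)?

VLMAX = (128 × 1) / 8 = 16 lanes
AVL=15 ≤ VLMAX=16, so vl = 15
vd[0] sub(0xe7,0x5b) -> 0x8c
vd[1] sub(0xab,0x76) -> 0x35
vd[2] sub(0x88,0x52) -> 0x36
vd[3] sub(0xc2,0x86) -> 0x3c
vd[4] sub(0xca,0xb0) -> 0x1a
vd[5] sub(0xc3,0x61) -> 0x62
vd[6] sub(0x6d,0xb1) -> 0xbc
vd[7] sub(0x23,0xbb) -> 0x68
vd[8] sub(0xbe,0x50) -> 0x6e
vd[9] sub(0x67,0x8d) -> 0xda
vd[10] sub(0xf8,0x52) -> 0xa6
vd[11] sub(0x07,0xbc) -> 0x4b
vd[12] sub(0x17,0x69) -> 0xae
vd[13] sub(0x74,0xd0) -> 0xa4
vd[14] sub(0xf6,0x2a) -> 0xcc
vd[15] tail/keep -> 0xfa

vd[3] = 60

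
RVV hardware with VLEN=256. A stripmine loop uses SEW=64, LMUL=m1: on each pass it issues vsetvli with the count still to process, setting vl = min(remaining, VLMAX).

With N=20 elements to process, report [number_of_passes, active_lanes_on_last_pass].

[iterations, last_vl] = [5, 4]

VLMAX = (256 × 1) / 64 = 4 lanes
iterations = ceil(20/4) = 5; final-pass vl = 4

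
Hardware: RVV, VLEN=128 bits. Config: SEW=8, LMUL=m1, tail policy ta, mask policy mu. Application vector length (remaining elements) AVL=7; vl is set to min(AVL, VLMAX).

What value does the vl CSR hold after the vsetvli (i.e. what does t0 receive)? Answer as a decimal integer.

vl = 7

VLMAX = (128 × 1) / 8 = 16 lanes
vl = min(AVL, VLMAX) = min(7, 16) = 7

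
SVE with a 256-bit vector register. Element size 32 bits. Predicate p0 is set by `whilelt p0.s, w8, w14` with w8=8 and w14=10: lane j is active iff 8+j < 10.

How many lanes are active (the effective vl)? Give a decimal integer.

lane count: 256 div 32 = 8
p0[j] = (8+j < 10); true for j=0..1 → 2 lanes set

vl = 2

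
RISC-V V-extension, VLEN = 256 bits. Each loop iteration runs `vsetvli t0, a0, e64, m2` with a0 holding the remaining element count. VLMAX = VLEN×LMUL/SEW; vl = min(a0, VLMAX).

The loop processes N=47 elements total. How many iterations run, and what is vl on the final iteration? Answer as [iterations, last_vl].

VLMAX = (256 × 2) / 64 = 8 lanes
47 elements at 8/iter → 6 passes, remainder 7 on the last

[iterations, last_vl] = [6, 7]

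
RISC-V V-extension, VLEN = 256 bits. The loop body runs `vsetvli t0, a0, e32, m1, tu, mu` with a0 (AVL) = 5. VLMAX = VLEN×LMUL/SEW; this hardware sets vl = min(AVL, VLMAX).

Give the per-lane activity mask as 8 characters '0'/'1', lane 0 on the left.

predicate = 11111000

VLMAX = (256 × 1) / 32 = 8 lanes
AVL=5 ≤ VLMAX=8, so vl = 5
bits (lane 0 leftmost): 11111000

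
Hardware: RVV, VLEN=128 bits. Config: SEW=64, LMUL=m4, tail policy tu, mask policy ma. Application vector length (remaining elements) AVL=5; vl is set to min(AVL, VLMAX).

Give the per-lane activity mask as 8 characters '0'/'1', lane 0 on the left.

predicate = 11111000

VLMAX = (128 × 4) / 64 = 8 lanes
vl = min(AVL, VLMAX) = min(5, 8) = 5
bits (lane 0 leftmost): 11111000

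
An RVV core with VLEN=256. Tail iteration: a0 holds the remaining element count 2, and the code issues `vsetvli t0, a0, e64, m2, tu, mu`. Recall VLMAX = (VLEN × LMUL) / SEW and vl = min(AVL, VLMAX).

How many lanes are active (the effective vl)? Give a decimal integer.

vl = 2

lanes per group: 256·2/64 = 8
vl = min(AVL, VLMAX) = min(2, 8) = 2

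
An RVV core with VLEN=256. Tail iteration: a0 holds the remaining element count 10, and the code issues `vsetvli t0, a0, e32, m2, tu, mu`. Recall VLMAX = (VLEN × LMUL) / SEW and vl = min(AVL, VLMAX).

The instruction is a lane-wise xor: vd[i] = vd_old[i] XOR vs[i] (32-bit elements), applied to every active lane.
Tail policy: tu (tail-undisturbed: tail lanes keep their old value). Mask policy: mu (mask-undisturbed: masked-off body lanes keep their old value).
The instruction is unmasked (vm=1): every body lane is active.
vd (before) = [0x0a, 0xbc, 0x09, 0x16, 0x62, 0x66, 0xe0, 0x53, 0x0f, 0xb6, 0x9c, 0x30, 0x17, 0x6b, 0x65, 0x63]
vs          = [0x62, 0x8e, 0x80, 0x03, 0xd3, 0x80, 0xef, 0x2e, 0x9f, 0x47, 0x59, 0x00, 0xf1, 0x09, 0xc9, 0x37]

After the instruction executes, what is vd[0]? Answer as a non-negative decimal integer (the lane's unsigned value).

vd[0] = 104

lanes per group: 256·2/32 = 16
vl = min(AVL, VLMAX) = min(10, 16) = 10
  i=0: xor(0x0a,0x62) → 104
  i=1: xor(0xbc,0x8e) → 50
  i=2: xor(0x09,0x80) → 137
  i=3: xor(0x16,0x03) → 21
  i=4: xor(0x62,0xd3) → 177
  i=5: xor(0x66,0x80) → 230
  i=6: xor(0xe0,0xef) → 15
  i=7: xor(0x53,0x2e) → 125
  i=8: xor(0x0f,0x9f) → 144
  i=9: xor(0xb6,0x47) → 241
  i=10: tail/keep → 156
  i=11: tail/keep → 48
  i=12: tail/keep → 23
  i=13: tail/keep → 107
  i=14: tail/keep → 101
  i=15: tail/keep → 99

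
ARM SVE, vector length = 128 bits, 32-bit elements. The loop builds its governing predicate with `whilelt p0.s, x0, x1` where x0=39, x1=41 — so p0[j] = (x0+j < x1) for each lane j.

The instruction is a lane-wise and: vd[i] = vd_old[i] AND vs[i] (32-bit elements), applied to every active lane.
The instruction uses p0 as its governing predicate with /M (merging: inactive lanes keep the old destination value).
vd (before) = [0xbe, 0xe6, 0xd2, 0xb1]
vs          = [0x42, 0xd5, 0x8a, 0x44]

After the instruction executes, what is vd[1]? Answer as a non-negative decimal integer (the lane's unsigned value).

128-bit reg / 32-bit elem → 4 lanes
active while 39+j < 41, i.e. j ∈ [0,2) capped at 4 ⇒ 2
[0] and(0xbe,0x42) = 0x02
[1] and(0xe6,0xd5) = 0xc4
[2] tail/keep = 0xd2
[3] tail/keep = 0xb1

vd[1] = 196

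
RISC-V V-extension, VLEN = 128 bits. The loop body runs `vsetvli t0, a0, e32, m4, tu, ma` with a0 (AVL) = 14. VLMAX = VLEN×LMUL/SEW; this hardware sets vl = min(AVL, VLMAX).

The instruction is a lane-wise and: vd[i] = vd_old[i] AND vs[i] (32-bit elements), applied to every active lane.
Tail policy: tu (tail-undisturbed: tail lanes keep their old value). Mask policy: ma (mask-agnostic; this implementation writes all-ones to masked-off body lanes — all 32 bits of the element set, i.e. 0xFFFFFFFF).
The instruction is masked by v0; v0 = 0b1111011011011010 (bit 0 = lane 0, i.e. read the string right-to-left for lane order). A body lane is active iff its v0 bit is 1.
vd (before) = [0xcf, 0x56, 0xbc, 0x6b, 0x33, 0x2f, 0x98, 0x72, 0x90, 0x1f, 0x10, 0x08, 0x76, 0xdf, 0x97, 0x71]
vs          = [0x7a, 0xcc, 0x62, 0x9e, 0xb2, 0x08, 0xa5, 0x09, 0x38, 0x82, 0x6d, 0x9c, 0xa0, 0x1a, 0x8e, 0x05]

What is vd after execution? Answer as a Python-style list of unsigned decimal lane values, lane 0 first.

vd = [4294967295, 68, 4294967295, 10, 50, 4294967295, 128, 0, 4294967295, 2, 0, 4294967295, 32, 26, 151, 113]

VLMAX = (128 × 4) / 32 = 16 lanes
vl = min(AVL, VLMAX) = min(14, 16) = 14
[0] mask-off/ones = 0xffffffff
[1] and(0x56,0xcc) = 0x44
[2] mask-off/ones = 0xffffffff
[3] and(0x6b,0x9e) = 0x0a
[4] and(0x33,0xb2) = 0x32
[5] mask-off/ones = 0xffffffff
[6] and(0x98,0xa5) = 0x80
[7] and(0x72,0x09) = 0x00
[8] mask-off/ones = 0xffffffff
[9] and(0x1f,0x82) = 0x02
[10] and(0x10,0x6d) = 0x00
[11] mask-off/ones = 0xffffffff
[12] and(0x76,0xa0) = 0x20
[13] and(0xdf,0x1a) = 0x1a
[14] tail/keep = 0x97
[15] tail/keep = 0x71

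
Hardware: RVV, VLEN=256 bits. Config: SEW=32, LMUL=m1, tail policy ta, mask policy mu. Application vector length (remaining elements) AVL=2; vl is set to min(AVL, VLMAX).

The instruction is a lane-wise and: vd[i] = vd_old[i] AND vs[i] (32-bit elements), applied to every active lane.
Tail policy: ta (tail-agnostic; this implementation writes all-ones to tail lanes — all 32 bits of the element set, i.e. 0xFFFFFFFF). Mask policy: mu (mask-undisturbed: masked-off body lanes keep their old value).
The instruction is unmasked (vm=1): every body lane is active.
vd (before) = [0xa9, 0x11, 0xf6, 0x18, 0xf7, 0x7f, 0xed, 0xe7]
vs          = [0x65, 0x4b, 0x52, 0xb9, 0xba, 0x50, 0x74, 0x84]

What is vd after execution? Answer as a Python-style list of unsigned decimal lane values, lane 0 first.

VLMAX = VLEN×LMUL/SEW = 256×1/32 = 8
AVL=2 ≤ VLMAX=8, so vl = 2
[0] and(0xa9,0x65) = 0x21
[1] and(0x11,0x4b) = 0x01
[2] tail/ones = 0xffffffff
[3] tail/ones = 0xffffffff
[4] tail/ones = 0xffffffff
[5] tail/ones = 0xffffffff
[6] tail/ones = 0xffffffff
[7] tail/ones = 0xffffffff

vd = [33, 1, 4294967295, 4294967295, 4294967295, 4294967295, 4294967295, 4294967295]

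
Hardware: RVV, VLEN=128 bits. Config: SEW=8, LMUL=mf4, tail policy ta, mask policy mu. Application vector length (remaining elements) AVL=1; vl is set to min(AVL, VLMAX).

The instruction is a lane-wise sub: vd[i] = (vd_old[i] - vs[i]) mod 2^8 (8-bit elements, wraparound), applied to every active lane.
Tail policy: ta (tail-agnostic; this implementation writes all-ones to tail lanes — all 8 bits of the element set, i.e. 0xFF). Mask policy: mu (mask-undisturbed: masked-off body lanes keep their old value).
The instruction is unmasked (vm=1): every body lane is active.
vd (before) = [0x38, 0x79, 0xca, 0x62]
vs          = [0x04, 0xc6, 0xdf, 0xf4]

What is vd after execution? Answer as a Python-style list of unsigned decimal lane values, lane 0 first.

vd = [52, 255, 255, 255]

VLMAX = (128 × 1/4) / 8 = 4 lanes
AVL=1 ≤ VLMAX=4, so vl = 1
[0] sub(0x38,0x04) = 0x34
[1] tail/ones = 0xff
[2] tail/ones = 0xff
[3] tail/ones = 0xff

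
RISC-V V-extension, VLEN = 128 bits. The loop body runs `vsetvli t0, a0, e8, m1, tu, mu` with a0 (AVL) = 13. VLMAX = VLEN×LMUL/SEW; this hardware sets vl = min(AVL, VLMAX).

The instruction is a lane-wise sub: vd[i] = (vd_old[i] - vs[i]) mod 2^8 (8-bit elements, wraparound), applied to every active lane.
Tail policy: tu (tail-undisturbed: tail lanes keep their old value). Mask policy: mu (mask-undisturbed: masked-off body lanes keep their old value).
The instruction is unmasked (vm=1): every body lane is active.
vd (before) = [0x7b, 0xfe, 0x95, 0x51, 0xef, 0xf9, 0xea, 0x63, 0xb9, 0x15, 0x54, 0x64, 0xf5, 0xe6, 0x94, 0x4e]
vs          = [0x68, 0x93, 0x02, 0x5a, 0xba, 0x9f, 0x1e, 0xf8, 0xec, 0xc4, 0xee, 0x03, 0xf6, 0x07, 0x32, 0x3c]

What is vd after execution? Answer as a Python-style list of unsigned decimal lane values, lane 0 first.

lanes per group: 128·1/8 = 16
AVL=13 ≤ VLMAX=16, so vl = 13
[0] sub(0x7b,0x68) = 0x13
[1] sub(0xfe,0x93) = 0x6b
[2] sub(0x95,0x02) = 0x93
[3] sub(0x51,0x5a) = 0xf7
[4] sub(0xef,0xba) = 0x35
[5] sub(0xf9,0x9f) = 0x5a
[6] sub(0xea,0x1e) = 0xcc
[7] sub(0x63,0xf8) = 0x6b
[8] sub(0xb9,0xec) = 0xcd
[9] sub(0x15,0xc4) = 0x51
[10] sub(0x54,0xee) = 0x66
[11] sub(0x64,0x03) = 0x61
[12] sub(0xf5,0xf6) = 0xff
[13] tail/keep = 0xe6
[14] tail/keep = 0x94
[15] tail/keep = 0x4e

vd = [19, 107, 147, 247, 53, 90, 204, 107, 205, 81, 102, 97, 255, 230, 148, 78]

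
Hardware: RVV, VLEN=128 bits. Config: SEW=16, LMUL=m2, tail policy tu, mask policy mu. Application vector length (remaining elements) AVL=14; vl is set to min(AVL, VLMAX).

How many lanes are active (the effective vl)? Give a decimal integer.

vl = 14

VLMAX = (128 × 2) / 16 = 16 lanes
vl ← min(14, 16) = 14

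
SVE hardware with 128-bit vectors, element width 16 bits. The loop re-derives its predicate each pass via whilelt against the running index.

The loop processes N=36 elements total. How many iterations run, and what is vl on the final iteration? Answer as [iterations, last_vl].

[iterations, last_vl] = [5, 4]

register lanes = 128/16 = 8
36 elements at 8/iter → 5 passes, remainder 4 on the last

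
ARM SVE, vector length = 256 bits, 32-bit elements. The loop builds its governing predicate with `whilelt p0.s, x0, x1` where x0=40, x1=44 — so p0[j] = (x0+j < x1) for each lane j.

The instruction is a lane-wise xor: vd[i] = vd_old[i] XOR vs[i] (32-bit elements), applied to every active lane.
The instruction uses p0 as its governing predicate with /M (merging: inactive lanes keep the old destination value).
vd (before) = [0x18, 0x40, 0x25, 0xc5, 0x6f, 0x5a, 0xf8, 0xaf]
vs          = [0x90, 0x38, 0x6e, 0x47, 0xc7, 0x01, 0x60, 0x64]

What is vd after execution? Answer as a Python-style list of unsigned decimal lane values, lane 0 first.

vd = [136, 120, 75, 130, 111, 90, 248, 175]

register lanes = 256/32 = 8
p0[j] = (40+j < 44); true for j=0..3 → 4 lanes set
[0] xor(0x18,0x90) = 0x88
[1] xor(0x40,0x38) = 0x78
[2] xor(0x25,0x6e) = 0x4b
[3] xor(0xc5,0x47) = 0x82
[4] tail/keep = 0x6f
[5] tail/keep = 0x5a
[6] tail/keep = 0xf8
[7] tail/keep = 0xaf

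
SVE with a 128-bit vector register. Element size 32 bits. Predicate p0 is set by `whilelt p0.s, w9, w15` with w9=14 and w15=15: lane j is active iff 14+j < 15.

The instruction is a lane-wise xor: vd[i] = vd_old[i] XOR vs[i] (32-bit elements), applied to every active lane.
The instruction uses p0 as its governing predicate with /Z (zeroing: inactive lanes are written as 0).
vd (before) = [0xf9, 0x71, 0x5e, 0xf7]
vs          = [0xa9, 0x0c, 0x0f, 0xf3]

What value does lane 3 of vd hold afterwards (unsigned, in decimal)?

vd[3] = 0

register lanes = 128/32 = 4
active while 14+j < 15, i.e. j ∈ [0,1) capped at 4 ⇒ 1
vd[0] xor(0xf9,0xa9) -> 0x50
vd[1] tail/zero -> 0x00
vd[2] tail/zero -> 0x00
vd[3] tail/zero -> 0x00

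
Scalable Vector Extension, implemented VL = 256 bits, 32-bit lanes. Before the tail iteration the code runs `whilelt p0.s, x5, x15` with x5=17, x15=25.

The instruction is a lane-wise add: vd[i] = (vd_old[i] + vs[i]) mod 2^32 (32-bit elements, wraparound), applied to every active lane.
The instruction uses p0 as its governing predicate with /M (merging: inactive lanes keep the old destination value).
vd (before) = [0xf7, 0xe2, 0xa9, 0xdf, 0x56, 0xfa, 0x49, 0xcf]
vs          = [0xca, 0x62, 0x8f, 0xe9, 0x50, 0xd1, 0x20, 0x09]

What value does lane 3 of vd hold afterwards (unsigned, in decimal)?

256-bit reg / 32-bit elem → 8 lanes
p0[j] = (17+j < 25); true for j=0..7 → 8 lanes set
[0] add(0xf7,0xca) = 0x1c1
[1] add(0xe2,0x62) = 0x144
[2] add(0xa9,0x8f) = 0x138
[3] add(0xdf,0xe9) = 0x1c8
[4] add(0x56,0x50) = 0xa6
[5] add(0xfa,0xd1) = 0x1cb
[6] add(0x49,0x20) = 0x69
[7] add(0xcf,0x09) = 0xd8

vd[3] = 456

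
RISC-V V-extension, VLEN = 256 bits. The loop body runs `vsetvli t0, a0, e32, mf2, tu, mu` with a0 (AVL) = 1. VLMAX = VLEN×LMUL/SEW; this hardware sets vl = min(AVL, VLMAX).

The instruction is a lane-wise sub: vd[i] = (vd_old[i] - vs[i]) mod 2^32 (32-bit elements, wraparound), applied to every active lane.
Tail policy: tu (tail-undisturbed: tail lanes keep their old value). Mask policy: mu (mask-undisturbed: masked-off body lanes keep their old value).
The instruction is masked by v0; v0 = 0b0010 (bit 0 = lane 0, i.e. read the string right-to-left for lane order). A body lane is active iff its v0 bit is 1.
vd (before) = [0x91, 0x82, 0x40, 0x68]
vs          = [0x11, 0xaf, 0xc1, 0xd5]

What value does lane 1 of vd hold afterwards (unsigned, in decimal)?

vd[1] = 130

lanes per group: 256·1/2/32 = 4
vl ← min(1, 4) = 1
lane  0: mask-off/keep ⇒ 0x91
lane  1: tail/keep ⇒ 0x82
lane  2: tail/keep ⇒ 0x40
lane  3: tail/keep ⇒ 0x68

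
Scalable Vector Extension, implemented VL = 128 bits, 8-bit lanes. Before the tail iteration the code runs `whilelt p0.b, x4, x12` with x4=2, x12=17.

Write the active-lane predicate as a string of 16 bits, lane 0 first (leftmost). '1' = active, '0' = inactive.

predicate = 1111111111111110

register lanes = 128/8 = 16
whilelt: lane j active iff 2+j < 17 → j < 15 → 15 active
bits (lane 0 leftmost): 1111111111111110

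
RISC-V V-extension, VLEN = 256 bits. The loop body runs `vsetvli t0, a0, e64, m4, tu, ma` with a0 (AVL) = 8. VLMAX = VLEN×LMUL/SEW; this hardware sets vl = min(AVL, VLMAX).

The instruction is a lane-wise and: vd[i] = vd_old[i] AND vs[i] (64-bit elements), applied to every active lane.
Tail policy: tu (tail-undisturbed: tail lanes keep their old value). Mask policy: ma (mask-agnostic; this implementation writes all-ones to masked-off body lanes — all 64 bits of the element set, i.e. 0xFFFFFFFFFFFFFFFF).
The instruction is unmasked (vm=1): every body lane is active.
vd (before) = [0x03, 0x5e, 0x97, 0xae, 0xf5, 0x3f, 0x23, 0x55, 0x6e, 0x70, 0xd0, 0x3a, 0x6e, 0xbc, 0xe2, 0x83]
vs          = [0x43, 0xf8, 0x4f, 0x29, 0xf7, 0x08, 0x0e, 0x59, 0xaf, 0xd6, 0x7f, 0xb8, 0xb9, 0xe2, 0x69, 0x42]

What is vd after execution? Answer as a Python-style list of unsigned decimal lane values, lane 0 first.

vd = [3, 88, 7, 40, 245, 8, 2, 81, 110, 112, 208, 58, 110, 188, 226, 131]

VLMAX = (256 × 4) / 64 = 16 lanes
AVL=8 ≤ VLMAX=16, so vl = 8
vd[0] and(0x03,0x43) -> 0x03
vd[1] and(0x5e,0xf8) -> 0x58
vd[2] and(0x97,0x4f) -> 0x07
vd[3] and(0xae,0x29) -> 0x28
vd[4] and(0xf5,0xf7) -> 0xf5
vd[5] and(0x3f,0x08) -> 0x08
vd[6] and(0x23,0x0e) -> 0x02
vd[7] and(0x55,0x59) -> 0x51
vd[8] tail/keep -> 0x6e
vd[9] tail/keep -> 0x70
vd[10] tail/keep -> 0xd0
vd[11] tail/keep -> 0x3a
vd[12] tail/keep -> 0x6e
vd[13] tail/keep -> 0xbc
vd[14] tail/keep -> 0xe2
vd[15] tail/keep -> 0x83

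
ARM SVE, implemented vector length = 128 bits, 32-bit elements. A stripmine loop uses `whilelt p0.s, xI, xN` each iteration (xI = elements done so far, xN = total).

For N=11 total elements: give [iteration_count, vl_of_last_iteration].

[iterations, last_vl] = [3, 3]

register lanes = 128/32 = 4
N=11: ⌈11/4⌉ = 3 iters; last vl = 11 − 2×4 = 3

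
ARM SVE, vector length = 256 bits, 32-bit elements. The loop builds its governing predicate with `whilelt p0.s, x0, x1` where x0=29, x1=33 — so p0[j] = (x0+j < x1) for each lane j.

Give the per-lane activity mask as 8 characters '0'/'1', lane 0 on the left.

predicate = 11110000

lane count: 256 div 32 = 8
active while 29+j < 33, i.e. j ∈ [0,4) capped at 8 ⇒ 4
bits (lane 0 leftmost): 11110000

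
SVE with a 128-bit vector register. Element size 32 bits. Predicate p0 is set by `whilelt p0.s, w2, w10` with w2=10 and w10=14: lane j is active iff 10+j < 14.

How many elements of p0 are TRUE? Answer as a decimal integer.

vl = 4

lane count: 128 div 32 = 4
active while 10+j < 14, i.e. j ∈ [0,4) capped at 4 ⇒ 4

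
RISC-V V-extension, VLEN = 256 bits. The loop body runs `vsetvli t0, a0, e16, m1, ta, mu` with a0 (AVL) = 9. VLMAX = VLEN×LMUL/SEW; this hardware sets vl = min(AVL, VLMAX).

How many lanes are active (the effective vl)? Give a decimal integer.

vl = 9

VLMAX = VLEN×LMUL/SEW = 256×1/16 = 16
vl ← min(9, 16) = 9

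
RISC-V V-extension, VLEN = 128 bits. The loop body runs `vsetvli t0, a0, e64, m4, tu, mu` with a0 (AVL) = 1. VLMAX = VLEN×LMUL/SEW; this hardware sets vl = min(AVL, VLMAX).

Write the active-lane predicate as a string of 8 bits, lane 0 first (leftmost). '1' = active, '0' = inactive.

predicate = 10000000

VLMAX = (128 × 4) / 64 = 8 lanes
AVL=1 ≤ VLMAX=8, so vl = 1
bits (lane 0 leftmost): 10000000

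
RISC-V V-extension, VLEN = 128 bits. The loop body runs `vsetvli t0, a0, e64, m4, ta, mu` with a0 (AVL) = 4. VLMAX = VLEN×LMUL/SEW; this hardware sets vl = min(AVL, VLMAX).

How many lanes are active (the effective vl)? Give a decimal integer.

VLMAX = (128 × 4) / 64 = 8 lanes
vl = min(AVL, VLMAX) = min(4, 8) = 4

vl = 4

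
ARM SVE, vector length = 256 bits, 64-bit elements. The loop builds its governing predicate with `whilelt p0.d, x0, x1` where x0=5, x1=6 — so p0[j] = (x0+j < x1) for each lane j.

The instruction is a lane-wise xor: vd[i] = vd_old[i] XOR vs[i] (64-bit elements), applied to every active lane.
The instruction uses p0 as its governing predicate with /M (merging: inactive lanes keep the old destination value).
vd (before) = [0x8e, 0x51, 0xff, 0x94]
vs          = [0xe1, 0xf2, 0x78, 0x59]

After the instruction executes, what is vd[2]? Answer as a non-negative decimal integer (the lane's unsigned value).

256-bit reg / 64-bit elem → 4 lanes
p0[j] = (5+j < 6); true for j=0..0 → 1 lanes set
[0] xor(0x8e,0xe1) = 0x6f
[1] tail/keep = 0x51
[2] tail/keep = 0xff
[3] tail/keep = 0x94

vd[2] = 255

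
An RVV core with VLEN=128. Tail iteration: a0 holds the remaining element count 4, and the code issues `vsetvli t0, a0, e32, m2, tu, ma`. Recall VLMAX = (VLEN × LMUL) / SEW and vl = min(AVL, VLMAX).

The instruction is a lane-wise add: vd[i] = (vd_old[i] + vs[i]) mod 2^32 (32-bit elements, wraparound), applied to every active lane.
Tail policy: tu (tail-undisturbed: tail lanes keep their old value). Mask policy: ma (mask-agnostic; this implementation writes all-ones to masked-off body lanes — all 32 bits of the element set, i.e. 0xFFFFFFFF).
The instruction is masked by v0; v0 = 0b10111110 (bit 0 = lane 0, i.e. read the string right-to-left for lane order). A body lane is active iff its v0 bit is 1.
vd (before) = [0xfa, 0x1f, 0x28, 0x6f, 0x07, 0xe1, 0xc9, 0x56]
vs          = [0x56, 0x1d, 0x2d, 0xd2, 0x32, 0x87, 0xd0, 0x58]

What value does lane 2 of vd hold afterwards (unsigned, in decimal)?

VLMAX = VLEN×LMUL/SEW = 128×2/32 = 8
AVL=4 ≤ VLMAX=8, so vl = 4
  i=0: mask-off/ones → 4294967295
  i=1: add(0x1f,0x1d) → 60
  i=2: add(0x28,0x2d) → 85
  i=3: add(0x6f,0xd2) → 321
  i=4: tail/keep → 7
  i=5: tail/keep → 225
  i=6: tail/keep → 201
  i=7: tail/keep → 86

vd[2] = 85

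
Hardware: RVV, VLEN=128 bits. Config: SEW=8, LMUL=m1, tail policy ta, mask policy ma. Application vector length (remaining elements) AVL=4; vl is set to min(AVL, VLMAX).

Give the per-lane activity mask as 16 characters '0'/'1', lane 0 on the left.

predicate = 1111000000000000

VLMAX = VLEN×LMUL/SEW = 128×1/8 = 16
vl ← min(4, 16) = 4
bits (lane 0 leftmost): 1111000000000000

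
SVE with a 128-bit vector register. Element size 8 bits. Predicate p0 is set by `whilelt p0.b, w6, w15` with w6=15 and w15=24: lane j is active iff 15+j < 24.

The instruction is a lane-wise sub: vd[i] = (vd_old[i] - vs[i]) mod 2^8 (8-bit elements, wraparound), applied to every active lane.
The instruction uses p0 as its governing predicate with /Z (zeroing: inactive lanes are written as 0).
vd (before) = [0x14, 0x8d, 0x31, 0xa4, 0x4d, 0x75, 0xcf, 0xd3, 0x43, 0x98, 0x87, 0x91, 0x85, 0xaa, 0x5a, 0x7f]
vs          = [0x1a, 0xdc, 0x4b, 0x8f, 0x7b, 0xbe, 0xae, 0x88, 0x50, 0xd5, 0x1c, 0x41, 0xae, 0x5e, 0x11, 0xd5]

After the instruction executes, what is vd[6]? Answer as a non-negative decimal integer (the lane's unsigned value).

vd[6] = 33

128-bit reg / 8-bit elem → 16 lanes
p0[j] = (15+j < 24); true for j=0..8 → 9 lanes set
[0] sub(0x14,0x1a) = 0xfa
[1] sub(0x8d,0xdc) = 0xb1
[2] sub(0x31,0x4b) = 0xe6
[3] sub(0xa4,0x8f) = 0x15
[4] sub(0x4d,0x7b) = 0xd2
[5] sub(0x75,0xbe) = 0xb7
[6] sub(0xcf,0xae) = 0x21
[7] sub(0xd3,0x88) = 0x4b
[8] sub(0x43,0x50) = 0xf3
[9] tail/zero = 0x00
[10] tail/zero = 0x00
[11] tail/zero = 0x00
[12] tail/zero = 0x00
[13] tail/zero = 0x00
[14] tail/zero = 0x00
[15] tail/zero = 0x00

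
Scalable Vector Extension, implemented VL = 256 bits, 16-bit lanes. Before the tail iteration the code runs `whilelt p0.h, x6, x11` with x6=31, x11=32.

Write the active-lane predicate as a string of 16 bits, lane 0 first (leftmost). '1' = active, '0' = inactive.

lane count: 256 div 16 = 16
p0[j] = (31+j < 32); true for j=0..0 → 1 lanes set
bits (lane 0 leftmost): 1000000000000000

predicate = 1000000000000000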